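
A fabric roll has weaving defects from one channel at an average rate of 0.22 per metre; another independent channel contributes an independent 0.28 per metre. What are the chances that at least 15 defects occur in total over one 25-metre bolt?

Independent Poisson processes superpose: combined rate λ = 0.22 + 0.28 = 0.5 per metre.
Over the interval, μ = 0.5 × 25 = 12.5 (a 25-metre bolt = 25 metres).
P(N ≥ 15) = 1 − P(N ≤ 14) ≈ 0.2750.

0.2750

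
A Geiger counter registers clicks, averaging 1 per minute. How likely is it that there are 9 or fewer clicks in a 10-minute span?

Over the interval, μ = 1 × 10 = 10 (a 10-minute span = 10 minutes).
P(N ≤ 9) = Σ_{j=0}^{9} e^(−μ) μ^j/j! ≈ 0.4579.

0.4579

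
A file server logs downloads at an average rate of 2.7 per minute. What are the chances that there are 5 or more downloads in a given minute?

0.1371

With mean μ = 2.7 per minute,
P(N ≥ 5) = 1 − P(N ≤ 4) = 1 − Σ_{j=0}^{4} e^(−μ) μ^j/j! ≈ 0.1371.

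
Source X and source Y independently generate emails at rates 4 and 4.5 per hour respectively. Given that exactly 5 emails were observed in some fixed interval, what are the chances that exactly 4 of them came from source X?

Given the total, each event is independently from source X with probability p = λ_X/(λ_X+λ_Y) = 4/8.5 ≈ 0.4706.
So K ~ Binomial(5, 4/8.5): P(K = 4) = C(5,4) · (4/8.5)^4 · (4.5/8.5)^1 ≈ 0.1298.

0.1298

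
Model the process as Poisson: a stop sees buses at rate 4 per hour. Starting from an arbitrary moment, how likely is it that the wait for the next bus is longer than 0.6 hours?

0.0907

The wait for the next event is exponential with rate λ = 4 per hour.
P(T > 0.6) = e^(−λt) = e^(−4 × 0.6) = e^(−2.4) ≈ 0.0907.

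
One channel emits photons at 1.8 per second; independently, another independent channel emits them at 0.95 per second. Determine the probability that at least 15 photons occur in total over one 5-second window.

0.4031

Independent Poisson processes superpose: combined rate λ = 1.8 + 0.95 = 2.75 per second.
Over the interval, μ = 2.75 × 5 = 13.75 (a 5-second window = 5 seconds).
P(N ≥ 15) = 1 − P(N ≤ 14) ≈ 0.4031.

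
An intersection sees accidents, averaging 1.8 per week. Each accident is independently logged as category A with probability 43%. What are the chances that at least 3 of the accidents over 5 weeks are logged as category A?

Thinning: the accidents that are logged as category A themselves form a Poisson process with rate 0.43 × 1.8 = 0.774 per week.
Over the interval, μ = 0.774 × 5 = 3.87 (5 weeks).
P(N ≥ 3) = 1 − P(N ≤ 2) ≈ 0.7422.

0.7422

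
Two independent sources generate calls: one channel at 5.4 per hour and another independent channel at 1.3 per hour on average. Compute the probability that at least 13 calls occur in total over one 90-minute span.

Independent Poisson processes superpose: combined rate λ = 5.4 + 1.3 = 6.7 per hour.
Over the interval, μ = 6.7 × 1.5 = 10.05 (a 90-minute span = 1.5 hours).
P(N ≥ 13) = 1 − P(N ≤ 12) ≈ 0.2132.

0.2132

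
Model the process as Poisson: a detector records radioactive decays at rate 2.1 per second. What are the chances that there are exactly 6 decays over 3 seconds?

0.1595

Over the interval, μ = 2.1 × 3 = 6.3 (3 seconds).
P(N = 6) = e^(−μ) μ^6/6! = e^(−6.3) · 6.3^6/720 ≈ 0.1595.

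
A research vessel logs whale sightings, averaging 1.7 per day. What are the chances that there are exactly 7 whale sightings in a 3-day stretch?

Over the interval, μ = 1.7 × 3 = 5.1 (a 3-day stretch = 3 days).
P(N = 7) = e^(−μ) μ^7/7! = e^(−5.1) · 5.1^7/5040 ≈ 0.1086.

0.1086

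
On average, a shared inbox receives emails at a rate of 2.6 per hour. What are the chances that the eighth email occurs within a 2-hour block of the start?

0.1551

Over the interval, μ = 2.6 × 2 = 5.2 (a 2-hour block = 2 hours).
The eighth arrival falls in the interval iff at least 8 events occur there: P(S_8 ≤ t) = P(N ≥ 8) = 1 − P(N ≤ 7) ≈ 0.1551.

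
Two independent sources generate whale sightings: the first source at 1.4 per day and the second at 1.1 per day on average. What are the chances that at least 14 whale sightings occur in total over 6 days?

Independent Poisson processes superpose: combined rate λ = 1.4 + 1.1 = 2.5 per day.
Over the interval, μ = 2.5 × 6 = 15 (6 days).
P(N ≥ 14) = 1 − P(N ≤ 13) ≈ 0.6368.

0.6368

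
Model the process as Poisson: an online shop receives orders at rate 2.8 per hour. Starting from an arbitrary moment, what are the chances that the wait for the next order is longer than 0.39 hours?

0.3355

The wait for the next event is exponential with rate λ = 2.8 per hour.
P(T > 0.39) = e^(−λt) = e^(−2.8 × 0.39) = e^(−1.092) ≈ 0.3355.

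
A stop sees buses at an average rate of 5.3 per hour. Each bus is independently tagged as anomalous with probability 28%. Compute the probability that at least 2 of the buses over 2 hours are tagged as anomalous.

0.7960

Thinning: the buses that are tagged as anomalous themselves form a Poisson process with rate 0.28 × 5.3 = 1.484 per hour.
Over the interval, μ = 1.484 × 2 = 2.968 (2 hours).
P(N ≥ 2) = 1 − P(N ≤ 1) ≈ 0.7960.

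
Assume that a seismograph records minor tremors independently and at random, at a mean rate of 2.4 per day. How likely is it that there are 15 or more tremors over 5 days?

0.2280

Over the interval, μ = 2.4 × 5 = 12 (5 days).
P(N ≥ 15) = 1 − P(N ≤ 14) = 1 − Σ_{j=0}^{14} e^(−μ) μ^j/j! ≈ 0.2280.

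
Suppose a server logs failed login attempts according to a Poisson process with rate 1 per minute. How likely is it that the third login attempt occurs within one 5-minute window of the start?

0.8753

Over the interval, μ = 1 × 5 = 5 (a 5-minute window = 5 minutes).
The third arrival falls in the interval iff at least 3 events occur there: P(S_3 ≤ t) = P(N ≥ 3) = 1 − P(N ≤ 2) ≈ 0.8753.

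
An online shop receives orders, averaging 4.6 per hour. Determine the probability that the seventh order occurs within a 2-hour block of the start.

Over the interval, μ = 4.6 × 2 = 9.2 (a 2-hour block = 2 hours).
The seventh arrival falls in the interval iff at least 7 events occur there: P(S_7 ≤ t) = P(N ≥ 7) = 1 − P(N ≤ 6) ≈ 0.8108.

0.8108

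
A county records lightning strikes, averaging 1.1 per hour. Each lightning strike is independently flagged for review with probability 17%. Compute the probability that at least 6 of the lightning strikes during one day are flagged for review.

Thinning: the lightning strikes that are flagged for review themselves form a Poisson process with rate 0.17 × 1.1 = 0.187 per hour.
Over the interval, μ = 0.187 × 24 = 4.488 (a day = 24 hours).
P(N ≥ 6) = 1 − P(N ≤ 5) ≈ 0.2950.

0.2950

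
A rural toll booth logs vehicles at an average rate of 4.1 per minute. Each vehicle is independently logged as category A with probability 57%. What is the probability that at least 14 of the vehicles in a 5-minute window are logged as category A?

Thinning: the vehicles that are logged as category A themselves form a Poisson process with rate 0.57 × 4.1 = 2.337 per minute.
Over the interval, μ = 2.337 × 5 = 11.685 (a 5-minute window = 5 minutes).
P(N ≥ 14) = 1 − P(N ≤ 13) ≈ 0.2857.

0.2857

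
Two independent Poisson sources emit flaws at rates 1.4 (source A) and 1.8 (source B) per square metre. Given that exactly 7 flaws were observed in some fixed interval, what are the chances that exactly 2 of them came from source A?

Given the total, each event is independently from source A with probability p = λ_A/(λ_A+λ_B) = 1.4/3.2 = 0.4375.
So K ~ Binomial(7, 1.4/3.2): P(K = 2) = C(7,2) · (1.4/3.2)^2 · (1.8/3.2)^5 ≈ 0.2264.

0.2264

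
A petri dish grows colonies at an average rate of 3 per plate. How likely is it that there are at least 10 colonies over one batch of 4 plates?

0.7576

Over the interval, μ = 3 × 4 = 12 (a batch of 4 plates = 4 plates).
P(N ≥ 10) = 1 − P(N ≤ 9) = 1 − Σ_{j=0}^{9} e^(−μ) μ^j/j! ≈ 0.7576.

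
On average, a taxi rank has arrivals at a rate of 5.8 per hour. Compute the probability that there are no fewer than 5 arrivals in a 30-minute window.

Over the interval, μ = 5.8 × 0.5 = 2.9 (a 30-minute window = 0.5 hours).
P(N ≥ 5) = 1 − P(N ≤ 4) = 1 − Σ_{j=0}^{4} e^(−μ) μ^j/j! ≈ 0.1682.

0.1682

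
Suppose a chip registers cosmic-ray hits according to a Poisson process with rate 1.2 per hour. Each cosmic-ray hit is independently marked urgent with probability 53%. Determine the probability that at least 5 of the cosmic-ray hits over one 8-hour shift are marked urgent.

Thinning: the cosmic-ray hits that are marked urgent themselves form a Poisson process with rate 0.53 × 1.2 = 0.636 per hour.
Over the interval, μ = 0.636 × 8 = 5.088 (an 8-hour shift = 8 hours).
P(N ≥ 5) = 1 − P(N ≤ 4) ≈ 0.5748.

0.5748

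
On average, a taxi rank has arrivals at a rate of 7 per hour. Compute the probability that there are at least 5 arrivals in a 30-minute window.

Over the interval, μ = 7 × 0.5 = 3.5 (a 30-minute window = 0.5 hours).
P(N ≥ 5) = 1 − P(N ≤ 4) = 1 − Σ_{j=0}^{4} e^(−μ) μ^j/j! ≈ 0.2746.

0.2746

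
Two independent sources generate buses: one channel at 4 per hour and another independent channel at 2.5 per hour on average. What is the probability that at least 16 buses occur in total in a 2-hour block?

0.2364

Independent Poisson processes superpose: combined rate λ = 4 + 2.5 = 6.5 per hour.
Over the interval, μ = 6.5 × 2 = 13 (a 2-hour block = 2 hours).
P(N ≥ 16) = 1 − P(N ≤ 15) ≈ 0.2364.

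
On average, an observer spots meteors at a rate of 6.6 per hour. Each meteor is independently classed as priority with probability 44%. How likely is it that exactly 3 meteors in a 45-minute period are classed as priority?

0.1950

Thinning: the meteors that are classed as priority themselves form a Poisson process with rate 0.44 × 6.6 = 2.904 per hour.
Over the interval, μ = 2.904 × 0.75 = 2.178 (a 45-minute period = 0.75 hours).
P(N = 3) = e^(−2.178) · 2.178^3/3! ≈ 0.1950.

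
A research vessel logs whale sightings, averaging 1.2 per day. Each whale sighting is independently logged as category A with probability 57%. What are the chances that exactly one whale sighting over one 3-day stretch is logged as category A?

Thinning: the whale sightings that are logged as category A themselves form a Poisson process with rate 0.57 × 1.2 = 0.684 per day.
Over the interval, μ = 0.684 × 3 = 2.052 (a 3-day stretch = 3 days).
P(N = 1) = e^(−2.052) · 2.052^1/1! ≈ 0.2636.

0.2636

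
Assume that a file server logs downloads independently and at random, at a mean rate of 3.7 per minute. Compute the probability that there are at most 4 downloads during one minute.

With mean μ = 3.7 per minute,
P(N ≤ 4) = Σ_{j=0}^{4} e^(−μ) μ^j/j! ≈ 0.6872.

0.6872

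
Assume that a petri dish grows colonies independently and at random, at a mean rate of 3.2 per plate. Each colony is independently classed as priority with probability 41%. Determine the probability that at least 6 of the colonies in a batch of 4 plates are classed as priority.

0.4275

Thinning: the colonies that are classed as priority themselves form a Poisson process with rate 0.41 × 3.2 = 1.312 per plate.
Over the interval, μ = 1.312 × 4 = 5.248 (a batch of 4 plates = 4 plates).
P(N ≥ 6) = 1 − P(N ≤ 5) ≈ 0.4275.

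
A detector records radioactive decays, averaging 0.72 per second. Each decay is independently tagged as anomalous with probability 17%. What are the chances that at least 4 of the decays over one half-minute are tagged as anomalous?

0.5000

Thinning: the decays that are tagged as anomalous themselves form a Poisson process with rate 0.17 × 0.72 = 0.1224 per second.
Over the interval, μ = 0.1224 × 30 = 3.672 (a half-minute = 30 seconds).
P(N ≥ 4) = 1 − P(N ≤ 3) ≈ 0.5000.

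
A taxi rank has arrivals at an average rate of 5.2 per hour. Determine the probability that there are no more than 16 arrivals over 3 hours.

0.6056

Over the interval, μ = 5.2 × 3 = 15.6 (3 hours).
P(N ≤ 16) = Σ_{j=0}^{16} e^(−μ) μ^j/j! ≈ 0.6056.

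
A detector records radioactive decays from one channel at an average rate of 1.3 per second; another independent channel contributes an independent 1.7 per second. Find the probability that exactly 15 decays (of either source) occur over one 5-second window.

Independent Poisson processes superpose: combined rate λ = 1.3 + 1.7 = 3 per second.
Over the interval, μ = 3 × 5 = 15 (a 5-second window = 5 seconds).
P(N = 15) = e^(−15) · 15^15/15! ≈ 0.1024.

0.1024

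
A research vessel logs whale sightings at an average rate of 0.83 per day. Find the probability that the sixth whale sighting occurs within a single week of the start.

0.5233

Over the interval, μ = 0.83 × 7 = 5.81 (a week = 7 days).
The sixth arrival falls in the interval iff at least 6 events occur there: P(S_6 ≤ t) = P(N ≥ 6) = 1 − P(N ≤ 5) ≈ 0.5233.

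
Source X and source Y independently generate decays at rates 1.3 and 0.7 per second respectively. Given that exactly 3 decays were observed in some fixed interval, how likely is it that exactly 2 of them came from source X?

0.4436

Given the total, each event is independently from source X with probability p = λ_X/(λ_X+λ_Y) = 1.3/2 = 0.6500.
So K ~ Binomial(3, 1.3/2): P(K = 2) = C(3,2) · (1.3/2)^2 · (0.7/2)^1 ≈ 0.4436.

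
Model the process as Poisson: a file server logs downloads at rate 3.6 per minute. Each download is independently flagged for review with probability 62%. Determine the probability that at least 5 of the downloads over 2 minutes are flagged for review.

0.4610

Thinning: the downloads that are flagged for review themselves form a Poisson process with rate 0.62 × 3.6 = 2.232 per minute.
Over the interval, μ = 2.232 × 2 = 4.464 (2 minutes).
P(N ≥ 5) = 1 − P(N ≤ 4) ≈ 0.4610.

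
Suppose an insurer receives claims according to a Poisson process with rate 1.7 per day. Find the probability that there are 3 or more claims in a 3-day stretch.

Over the interval, μ = 1.7 × 3 = 5.1 (a 3-day stretch = 3 days).
P(N ≥ 3) = 1 − P(N ≤ 2) = 1 − Σ_{j=0}^{2} e^(−μ) μ^j/j! ≈ 0.8835.

0.8835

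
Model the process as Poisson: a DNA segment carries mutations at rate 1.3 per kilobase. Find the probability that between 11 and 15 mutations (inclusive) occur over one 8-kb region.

0.4028

Over the interval, μ = 1.3 × 8 = 10.4 (an 8-kb region = 8 kilobases).
P(11 ≤ N ≤ 15) = Σ_{j=11}^{15} e^(−10.4) · 10.4^j/j! ≈ 0.4028.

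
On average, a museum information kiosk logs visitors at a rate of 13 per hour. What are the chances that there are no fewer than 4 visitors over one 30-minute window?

0.8882

Over the interval, μ = 13 × 0.5 = 6.5 (a 30-minute window = 0.5 hours).
P(N ≥ 4) = 1 − P(N ≤ 3) = 1 − Σ_{j=0}^{3} e^(−μ) μ^j/j! ≈ 0.8882.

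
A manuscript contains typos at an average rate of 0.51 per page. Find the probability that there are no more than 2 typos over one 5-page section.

0.5311

Over the interval, μ = 0.51 × 5 = 2.55 (a 5-page section = 5 pages).
P(N ≤ 2) = Σ_{j=0}^{2} e^(−μ) μ^j/j! ≈ 0.5311.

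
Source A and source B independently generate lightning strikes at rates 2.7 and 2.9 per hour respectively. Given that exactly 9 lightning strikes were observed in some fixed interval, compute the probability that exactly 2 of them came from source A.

Given the total, each event is independently from source A with probability p = λ_A/(λ_A+λ_B) = 2.7/5.6 ≈ 0.4821.
So K ~ Binomial(9, 2.7/5.6): P(K = 2) = C(9,2) · (2.7/5.6)^2 · (2.9/5.6)^7 ≈ 0.0836.

0.0836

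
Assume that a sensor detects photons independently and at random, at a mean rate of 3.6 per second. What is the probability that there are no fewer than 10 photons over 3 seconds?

Over the interval, μ = 3.6 × 3 = 10.8 (3 seconds).
P(N ≥ 10) = 1 − P(N ≤ 9) = 1 − Σ_{j=0}^{9} e^(−μ) μ^j/j! ≈ 0.6374.

0.6374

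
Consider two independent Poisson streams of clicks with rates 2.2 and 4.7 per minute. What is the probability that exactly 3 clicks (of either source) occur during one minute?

Independent Poisson processes superpose: combined rate λ = 2.2 + 4.7 = 6.9 per minute.
So μ = 6.9.
P(N = 3) = e^(−6.9) · 6.9^3/3! ≈ 0.0552.

0.0552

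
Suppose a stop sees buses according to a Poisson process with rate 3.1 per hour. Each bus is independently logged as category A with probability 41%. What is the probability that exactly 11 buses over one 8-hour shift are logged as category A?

Thinning: the buses that are logged as category A themselves form a Poisson process with rate 0.41 × 3.1 = 1.271 per hour.
Over the interval, μ = 1.271 × 8 = 10.168 (an 8-hour shift = 8 hours).
P(N = 11) = e^(−10.168) · 10.168^11/11! ≈ 0.1155.

0.1155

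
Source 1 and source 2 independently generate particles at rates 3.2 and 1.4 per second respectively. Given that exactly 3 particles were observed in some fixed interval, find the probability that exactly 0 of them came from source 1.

Given the total, each event is independently from source 1 with probability p = λ_1/(λ_1+λ_2) = 3.2/4.6 ≈ 0.6957.
So K ~ Binomial(3, 3.2/4.6): P(K = 0) = C(3,0) · (3.2/4.6)^0 · (1.4/4.6)^3 ≈ 0.0282.

0.0282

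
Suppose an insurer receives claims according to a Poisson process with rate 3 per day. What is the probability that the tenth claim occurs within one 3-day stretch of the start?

Over the interval, μ = 3 × 3 = 9 (a 3-day stretch = 3 days).
The tenth arrival falls in the interval iff at least 10 events occur there: P(S_10 ≤ t) = P(N ≥ 10) = 1 − P(N ≤ 9) ≈ 0.4126.

0.4126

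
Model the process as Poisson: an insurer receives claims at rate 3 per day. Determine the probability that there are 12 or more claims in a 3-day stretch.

Over the interval, μ = 3 × 3 = 9 (a 3-day stretch = 3 days).
P(N ≥ 12) = 1 − P(N ≤ 11) = 1 − Σ_{j=0}^{11} e^(−μ) μ^j/j! ≈ 0.1970.

0.1970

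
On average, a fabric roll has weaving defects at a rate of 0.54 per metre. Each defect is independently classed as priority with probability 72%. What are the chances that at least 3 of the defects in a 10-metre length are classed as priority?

0.7450

Thinning: the defects that are classed as priority themselves form a Poisson process with rate 0.72 × 0.54 = 0.3888 per metre.
Over the interval, μ = 0.3888 × 10 = 3.888 (a 10-metre length = 10 metres).
P(N ≥ 3) = 1 − P(N ≤ 2) ≈ 0.7450.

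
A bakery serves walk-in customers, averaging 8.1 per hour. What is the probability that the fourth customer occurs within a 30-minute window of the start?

0.5762

Over the interval, μ = 8.1 × 0.5 = 4.05 (a 30-minute window = 0.5 hours).
The fourth arrival falls in the interval iff at least 4 events occur there: P(S_4 ≤ t) = P(N ≥ 4) = 1 − P(N ≤ 3) ≈ 0.5762.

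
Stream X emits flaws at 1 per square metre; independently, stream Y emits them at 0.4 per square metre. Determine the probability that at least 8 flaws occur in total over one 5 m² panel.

Independent Poisson processes superpose: combined rate λ = 1 + 0.4 = 1.4 per square metre.
Over the interval, μ = 1.4 × 5 = 7 (a 5 m² panel = 5 square metres).
P(N ≥ 8) = 1 − P(N ≤ 7) ≈ 0.4013.

0.4013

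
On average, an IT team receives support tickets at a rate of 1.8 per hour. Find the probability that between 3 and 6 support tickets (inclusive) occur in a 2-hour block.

Over the interval, μ = 1.8 × 2 = 3.6 (a 2-hour block = 2 hours).
P(3 ≤ N ≤ 6) = Σ_{j=3}^{6} e^(−3.6) · 3.6^j/j! ≈ 0.6240.

0.6240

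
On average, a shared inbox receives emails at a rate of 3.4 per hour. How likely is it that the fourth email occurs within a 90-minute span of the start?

0.7487

Over the interval, μ = 3.4 × 1.5 = 5.1 (a 90-minute span = 1.5 hours).
The fourth arrival falls in the interval iff at least 4 events occur there: P(S_4 ≤ t) = P(N ≥ 4) = 1 − P(N ≤ 3) ≈ 0.7487.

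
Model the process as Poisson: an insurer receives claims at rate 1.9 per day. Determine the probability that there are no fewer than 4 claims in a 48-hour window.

Over the interval, μ = 1.9 × 2 = 3.8 (a 48-hour window = 2 days).
P(N ≥ 4) = 1 − P(N ≤ 3) = 1 − Σ_{j=0}^{3} e^(−μ) μ^j/j! ≈ 0.5265.

0.5265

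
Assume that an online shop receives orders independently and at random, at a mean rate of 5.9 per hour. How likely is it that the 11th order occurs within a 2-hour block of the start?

0.6315

Over the interval, μ = 5.9 × 2 = 11.8 (a 2-hour block = 2 hours).
The 11th arrival falls in the interval iff at least 11 events occur there: P(S_11 ≤ t) = P(N ≥ 11) = 1 − P(N ≤ 10) ≈ 0.6315.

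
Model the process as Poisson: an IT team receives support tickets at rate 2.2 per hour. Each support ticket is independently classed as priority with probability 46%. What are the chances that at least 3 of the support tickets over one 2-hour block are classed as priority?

Thinning: the support tickets that are classed as priority themselves form a Poisson process with rate 0.46 × 2.2 = 1.012 per hour.
Over the interval, μ = 1.012 × 2 = 2.024 (a 2-hour block = 2 hours).
P(N ≥ 3) = 1 − P(N ≤ 2) ≈ 0.3298.

0.3298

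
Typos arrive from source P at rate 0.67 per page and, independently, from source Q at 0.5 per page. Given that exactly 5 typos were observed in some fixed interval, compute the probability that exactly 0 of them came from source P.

0.0143

Given the total, each event is independently from source P with probability p = λ_P/(λ_P+λ_Q) = 0.67/1.17 ≈ 0.5726.
So K ~ Binomial(5, 0.67/1.17): P(K = 0) = C(5,0) · (0.67/1.17)^0 · (0.5/1.17)^5 ≈ 0.0143.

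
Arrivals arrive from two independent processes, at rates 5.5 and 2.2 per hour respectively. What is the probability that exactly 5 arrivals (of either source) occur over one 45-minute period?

Independent Poisson processes superpose: combined rate λ = 5.5 + 2.2 = 7.7 per hour.
Over the interval, μ = 7.7 × 0.75 = 5.775 (a 45-minute period = 0.75 hours).
P(N = 5) = e^(−5.775) · 5.775^5/5! ≈ 0.1662.

0.1662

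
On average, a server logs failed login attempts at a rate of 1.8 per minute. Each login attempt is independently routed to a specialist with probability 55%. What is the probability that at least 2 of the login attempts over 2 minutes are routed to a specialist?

Thinning: the login attempts that are routed to a specialist themselves form a Poisson process with rate 0.55 × 1.8 = 0.99 per minute.
Over the interval, μ = 0.99 × 2 = 1.98 (2 minutes).
P(N ≥ 2) = 1 − P(N ≤ 1) ≈ 0.5886.

0.5886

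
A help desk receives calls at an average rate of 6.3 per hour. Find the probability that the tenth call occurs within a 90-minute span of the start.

0.4717

Over the interval, μ = 6.3 × 1.5 = 9.45 (a 90-minute span = 1.5 hours).
The tenth arrival falls in the interval iff at least 10 events occur there: P(S_10 ≤ t) = P(N ≥ 10) = 1 − P(N ≤ 9) ≈ 0.4717.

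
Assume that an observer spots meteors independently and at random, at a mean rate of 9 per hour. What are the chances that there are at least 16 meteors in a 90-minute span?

Over the interval, μ = 9 × 1.5 = 13.5 (a 90-minute span = 1.5 hours).
P(N ≥ 16) = 1 − P(N ≤ 15) = 1 − Σ_{j=0}^{15} e^(−μ) μ^j/j! ≈ 0.2822.

0.2822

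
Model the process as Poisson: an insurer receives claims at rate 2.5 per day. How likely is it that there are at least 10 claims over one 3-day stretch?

Over the interval, μ = 2.5 × 3 = 7.5 (a 3-day stretch = 3 days).
P(N ≥ 10) = 1 − P(N ≤ 9) = 1 − Σ_{j=0}^{9} e^(−μ) μ^j/j! ≈ 0.2236.

0.2236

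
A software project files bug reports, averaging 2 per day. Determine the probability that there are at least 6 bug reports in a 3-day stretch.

0.5543

Over the interval, μ = 2 × 3 = 6 (a 3-day stretch = 3 days).
P(N ≥ 6) = 1 − P(N ≤ 5) = 1 − Σ_{j=0}^{5} e^(−μ) μ^j/j! ≈ 0.5543.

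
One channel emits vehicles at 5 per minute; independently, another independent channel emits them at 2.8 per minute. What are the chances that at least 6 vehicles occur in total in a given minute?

Independent Poisson processes superpose: combined rate λ = 5 + 2.8 = 7.8 per minute.
So μ = 7.8.
P(N ≥ 6) = 1 − P(N ≤ 5) ≈ 0.7897.

0.7897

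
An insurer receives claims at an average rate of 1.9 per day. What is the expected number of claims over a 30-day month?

57

E[N] = λt = 1.9 × 30 = 57 (a 30-day month = 30 days).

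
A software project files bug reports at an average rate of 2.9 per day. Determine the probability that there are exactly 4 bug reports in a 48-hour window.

0.1428

Over the interval, μ = 2.9 × 2 = 5.8 (a 48-hour window = 2 days).
P(N = 4) = e^(−μ) μ^4/4! = e^(−5.8) · 5.8^4/24 ≈ 0.1428.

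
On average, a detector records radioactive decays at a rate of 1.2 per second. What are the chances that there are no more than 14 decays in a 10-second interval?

Over the interval, μ = 1.2 × 10 = 12 (a 10-second interval = 10 seconds).
P(N ≤ 14) = Σ_{j=0}^{14} e^(−μ) μ^j/j! ≈ 0.7720.

0.7720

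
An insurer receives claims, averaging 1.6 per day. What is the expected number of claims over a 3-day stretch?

4.8

E[N] = λt = 1.6 × 3 = 4.8 (a 3-day stretch = 3 days).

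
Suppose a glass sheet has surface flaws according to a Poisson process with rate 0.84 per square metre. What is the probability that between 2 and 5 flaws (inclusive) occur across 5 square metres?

Over the interval, μ = 0.84 × 5 = 4.2 (5 square metres).
P(2 ≤ N ≤ 5) = Σ_{j=2}^{5} e^(−4.2) · 4.2^j/j! ≈ 0.6752.

0.6752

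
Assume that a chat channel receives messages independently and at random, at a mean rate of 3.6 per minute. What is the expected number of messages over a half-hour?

E[N] = λt = 3.6 × 30 = 108 (a half-hour = 30 minutes).

108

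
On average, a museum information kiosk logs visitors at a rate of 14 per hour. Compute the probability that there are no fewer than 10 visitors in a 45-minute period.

Over the interval, μ = 14 × 0.75 = 10.5 (a 45-minute period = 0.75 hours).
P(N ≥ 10) = 1 − P(N ≤ 9) = 1 − Σ_{j=0}^{9} e^(−μ) μ^j/j! ≈ 0.6029.

0.6029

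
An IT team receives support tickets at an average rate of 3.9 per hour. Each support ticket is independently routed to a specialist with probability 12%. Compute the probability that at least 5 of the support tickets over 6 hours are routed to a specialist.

Thinning: the support tickets that are routed to a specialist themselves form a Poisson process with rate 0.12 × 3.9 = 0.468 per hour.
Over the interval, μ = 0.468 × 6 = 2.808 (6 hours).
P(N ≥ 5) = 1 − P(N ≤ 4) ≈ 0.1536.

0.1536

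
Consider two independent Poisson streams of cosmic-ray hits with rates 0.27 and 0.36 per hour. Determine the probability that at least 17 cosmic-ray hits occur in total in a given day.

0.3474

Independent Poisson processes superpose: combined rate λ = 0.27 + 0.36 = 0.63 per hour.
Over the interval, μ = 0.63 × 24 = 15.12 (a day = 24 hours).
P(N ≥ 17) = 1 − P(N ≤ 16) ≈ 0.3474.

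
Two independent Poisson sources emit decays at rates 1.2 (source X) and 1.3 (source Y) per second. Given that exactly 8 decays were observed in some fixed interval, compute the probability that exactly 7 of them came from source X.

Given the total, each event is independently from source X with probability p = λ_X/(λ_X+λ_Y) = 1.2/2.5 = 0.4800.
So K ~ Binomial(8, 1.2/2.5): P(K = 7) = C(8,7) · (1.2/2.5)^7 · (1.3/2.5)^1 ≈ 0.0244.

0.0244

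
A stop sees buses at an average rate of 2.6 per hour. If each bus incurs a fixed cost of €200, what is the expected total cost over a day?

€12480

E[N] = 2.6 × 24 = 62.4 (a day = 24 hours); E[cost] = 62.4 × €200 = €12480.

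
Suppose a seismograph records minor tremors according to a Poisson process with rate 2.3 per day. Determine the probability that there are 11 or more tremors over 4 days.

0.3180

Over the interval, μ = 2.3 × 4 = 9.2 (4 days).
P(N ≥ 11) = 1 − P(N ≤ 10) = 1 − Σ_{j=0}^{10} e^(−μ) μ^j/j! ≈ 0.3180.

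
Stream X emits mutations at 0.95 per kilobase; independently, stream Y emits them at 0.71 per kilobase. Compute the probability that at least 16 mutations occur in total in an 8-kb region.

Independent Poisson processes superpose: combined rate λ = 0.95 + 0.71 = 1.66 per kilobase.
Over the interval, μ = 1.66 × 8 = 13.28 (an 8-kb region = 8 kilobases).
P(N ≥ 16) = 1 − P(N ≤ 15) ≈ 0.2617.

0.2617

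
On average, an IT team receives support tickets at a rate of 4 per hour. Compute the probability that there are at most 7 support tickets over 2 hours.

0.4530

Over the interval, μ = 4 × 2 = 8 (2 hours).
P(N ≤ 7) = Σ_{j=0}^{7} e^(−μ) μ^j/j! ≈ 0.4530.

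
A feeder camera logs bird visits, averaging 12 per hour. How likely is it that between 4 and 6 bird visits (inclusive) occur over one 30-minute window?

Over the interval, μ = 12 × 0.5 = 6 (a 30-minute window = 0.5 hours).
P(4 ≤ N ≤ 6) = Σ_{j=4}^{6} e^(−6) · 6^j/j! ≈ 0.4551.

0.4551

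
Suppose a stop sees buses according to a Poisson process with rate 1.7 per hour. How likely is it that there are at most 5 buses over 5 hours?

0.1496

Over the interval, μ = 1.7 × 5 = 8.5 (5 hours).
P(N ≤ 5) = Σ_{j=0}^{5} e^(−μ) μ^j/j! ≈ 0.1496.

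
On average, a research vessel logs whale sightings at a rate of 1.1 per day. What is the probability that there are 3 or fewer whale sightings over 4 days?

Over the interval, μ = 1.1 × 4 = 4.4 (4 days).
P(N ≤ 3) = Σ_{j=0}^{3} e^(−μ) μ^j/j! ≈ 0.3594.

0.3594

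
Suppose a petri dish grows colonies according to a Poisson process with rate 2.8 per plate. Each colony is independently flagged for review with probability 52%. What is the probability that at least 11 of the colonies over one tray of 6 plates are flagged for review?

Thinning: the colonies that are flagged for review themselves form a Poisson process with rate 0.52 × 2.8 = 1.456 per plate.
Over the interval, μ = 1.456 × 6 = 8.736 (a tray of 6 plates = 6 plates).
P(N ≥ 11) = 1 − P(N ≤ 10) ≈ 0.2632.

0.2632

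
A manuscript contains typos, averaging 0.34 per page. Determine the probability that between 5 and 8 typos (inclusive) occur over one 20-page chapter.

0.5627

Over the interval, μ = 0.34 × 20 = 6.8 (a 20-page chapter = 20 pages).
P(5 ≤ N ≤ 8) = Σ_{j=5}^{8} e^(−6.8) · 6.8^j/j! ≈ 0.5627.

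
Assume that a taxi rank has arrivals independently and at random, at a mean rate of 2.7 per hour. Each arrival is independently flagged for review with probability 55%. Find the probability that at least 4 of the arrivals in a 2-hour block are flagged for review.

Thinning: the arrivals that are flagged for review themselves form a Poisson process with rate 0.55 × 2.7 = 1.485 per hour.
Over the interval, μ = 1.485 × 2 = 2.97 (a 2-hour block = 2 hours).
P(N ≥ 4) = 1 − P(N ≤ 3) ≈ 0.3460.

0.3460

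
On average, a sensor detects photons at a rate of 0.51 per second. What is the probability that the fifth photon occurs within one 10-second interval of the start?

0.5769

Over the interval, μ = 0.51 × 10 = 5.1 (a 10-second interval = 10 seconds).
The fifth arrival falls in the interval iff at least 5 events occur there: P(S_5 ≤ t) = P(N ≥ 5) = 1 − P(N ≤ 4) ≈ 0.5769.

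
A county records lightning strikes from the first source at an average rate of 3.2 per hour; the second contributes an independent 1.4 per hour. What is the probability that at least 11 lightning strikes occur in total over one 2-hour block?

0.3180

Independent Poisson processes superpose: combined rate λ = 3.2 + 1.4 = 4.6 per hour.
Over the interval, μ = 4.6 × 2 = 9.2 (a 2-hour block = 2 hours).
P(N ≥ 11) = 1 − P(N ≤ 10) ≈ 0.3180.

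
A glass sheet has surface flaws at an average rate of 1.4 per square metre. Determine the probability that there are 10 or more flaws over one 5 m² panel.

0.1695

Over the interval, μ = 1.4 × 5 = 7 (a 5 m² panel = 5 square metres).
P(N ≥ 10) = 1 − P(N ≤ 9) = 1 − Σ_{j=0}^{9} e^(−μ) μ^j/j! ≈ 0.1695.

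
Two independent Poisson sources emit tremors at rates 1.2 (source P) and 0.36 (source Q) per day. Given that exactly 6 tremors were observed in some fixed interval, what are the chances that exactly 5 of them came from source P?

0.3729

Given the total, each event is independently from source P with probability p = λ_P/(λ_P+λ_Q) = 1.2/1.56 ≈ 0.7692.
So K ~ Binomial(6, 1.2/1.56): P(K = 5) = C(6,5) · (1.2/1.56)^5 · (0.36/1.56)^1 ≈ 0.3729.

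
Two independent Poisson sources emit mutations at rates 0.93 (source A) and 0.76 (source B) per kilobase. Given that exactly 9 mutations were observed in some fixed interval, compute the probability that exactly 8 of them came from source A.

0.0340

Given the total, each event is independently from source A with probability p = λ_A/(λ_A+λ_B) = 0.93/1.69 ≈ 0.5503.
So K ~ Binomial(9, 0.93/1.69): P(K = 8) = C(9,8) · (0.93/1.69)^8 · (0.76/1.69)^1 ≈ 0.0340.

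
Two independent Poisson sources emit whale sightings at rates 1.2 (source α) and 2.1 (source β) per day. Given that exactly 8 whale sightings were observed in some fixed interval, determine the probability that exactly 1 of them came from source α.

0.1229

Given the total, each event is independently from source α with probability p = λ_α/(λ_α+λ_β) = 1.2/3.3 ≈ 0.3636.
So K ~ Binomial(8, 1.2/3.3): P(K = 1) = C(8,1) · (1.2/3.3)^1 · (2.1/3.3)^7 ≈ 0.1229.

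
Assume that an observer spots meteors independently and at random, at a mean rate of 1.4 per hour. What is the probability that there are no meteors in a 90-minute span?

Over the interval, μ = 1.4 × 1.5 = 2.1 (a 90-minute span = 1.5 hours).
P(N = 0) = e^(−μ) μ^0/0! = e^(−2.1) · 2.1^0/1 ≈ 0.1225.

0.1225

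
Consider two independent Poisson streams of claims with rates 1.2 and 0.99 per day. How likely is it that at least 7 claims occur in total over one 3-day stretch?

0.4845

Independent Poisson processes superpose: combined rate λ = 1.2 + 0.99 = 2.19 per day.
Over the interval, μ = 2.19 × 3 = 6.57 (a 3-day stretch = 3 days).
P(N ≥ 7) = 1 − P(N ≤ 6) ≈ 0.4845.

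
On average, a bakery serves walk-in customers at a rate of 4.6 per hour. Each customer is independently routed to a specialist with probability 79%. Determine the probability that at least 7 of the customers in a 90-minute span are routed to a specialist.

Thinning: the customers that are routed to a specialist themselves form a Poisson process with rate 0.79 × 4.6 = 3.634 per hour.
Over the interval, μ = 3.634 × 1.5 = 5.451 (a 90-minute span = 1.5 hours).
P(N ≥ 7) = 1 − P(N ≤ 6) ≈ 0.3063.

0.3063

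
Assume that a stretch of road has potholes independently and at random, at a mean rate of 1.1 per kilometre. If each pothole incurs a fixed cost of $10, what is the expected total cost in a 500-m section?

$5.5

E[N] = 1.1 × 0.5 = 0.55 (a 500-m section = 0.5 kilometres); E[cost] = 0.55 × $10 = $5.5.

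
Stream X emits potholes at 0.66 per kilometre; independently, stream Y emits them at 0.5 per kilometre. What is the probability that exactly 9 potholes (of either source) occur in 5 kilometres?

Independent Poisson processes superpose: combined rate λ = 0.66 + 0.5 = 1.16 per kilometre.
Over the interval, μ = 1.16 × 5 = 5.8 (5 kilometres).
P(N = 9) = e^(−5.8) · 5.8^9/9! ≈ 0.0620.

0.0620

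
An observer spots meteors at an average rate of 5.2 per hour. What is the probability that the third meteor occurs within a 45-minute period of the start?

Over the interval, μ = 5.2 × 0.75 = 3.9 (a 45-minute period = 0.75 hours).
The third arrival falls in the interval iff at least 3 events occur there: P(S_3 ≤ t) = P(N ≥ 3) = 1 − P(N ≤ 2) ≈ 0.7469.

0.7469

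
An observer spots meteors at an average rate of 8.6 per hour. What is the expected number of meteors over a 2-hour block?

E[N] = λt = 8.6 × 2 = 17.2 (a 2-hour block = 2 hours).

17.2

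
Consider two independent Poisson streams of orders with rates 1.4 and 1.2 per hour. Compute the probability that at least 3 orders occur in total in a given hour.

Independent Poisson processes superpose: combined rate λ = 1.4 + 1.2 = 2.6 per hour.
So μ = 2.6.
P(N ≥ 3) = 1 − P(N ≤ 2) ≈ 0.4816.

0.4816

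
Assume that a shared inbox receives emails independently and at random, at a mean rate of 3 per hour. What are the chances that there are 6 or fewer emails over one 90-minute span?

Over the interval, μ = 3 × 1.5 = 4.5 (a 90-minute span = 1.5 hours).
P(N ≤ 6) = Σ_{j=0}^{6} e^(−μ) μ^j/j! ≈ 0.8311.

0.8311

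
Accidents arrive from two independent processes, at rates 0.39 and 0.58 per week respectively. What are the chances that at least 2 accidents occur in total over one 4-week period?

Independent Poisson processes superpose: combined rate λ = 0.39 + 0.58 = 0.97 per week.
Over the interval, μ = 0.97 × 4 = 3.88 (a 4-week period = 4 weeks).
P(N ≥ 2) = 1 − P(N ≤ 1) ≈ 0.8992.

0.8992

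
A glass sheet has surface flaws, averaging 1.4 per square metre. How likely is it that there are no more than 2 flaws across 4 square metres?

Over the interval, μ = 1.4 × 4 = 5.6 (4 square metres).
P(N ≤ 2) = Σ_{j=0}^{2} e^(−μ) μ^j/j! ≈ 0.0824.

0.0824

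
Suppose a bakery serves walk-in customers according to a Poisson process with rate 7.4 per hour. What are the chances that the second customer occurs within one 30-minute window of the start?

0.8838

Over the interval, μ = 7.4 × 0.5 = 3.7 (a 30-minute window = 0.5 hours).
The second arrival falls in the interval iff at least 2 events occur there: P(S_2 ≤ t) = P(N ≥ 2) = 1 − P(N ≤ 1) ≈ 0.8838.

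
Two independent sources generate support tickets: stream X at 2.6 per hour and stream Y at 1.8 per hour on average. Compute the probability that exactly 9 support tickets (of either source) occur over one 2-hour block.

0.1315

Independent Poisson processes superpose: combined rate λ = 2.6 + 1.8 = 4.4 per hour.
Over the interval, μ = 4.4 × 2 = 8.8 (a 2-hour block = 2 hours).
P(N = 9) = e^(−8.8) · 8.8^9/9! ≈ 0.1315.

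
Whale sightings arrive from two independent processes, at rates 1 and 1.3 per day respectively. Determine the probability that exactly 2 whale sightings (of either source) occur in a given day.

0.2652

Independent Poisson processes superpose: combined rate λ = 1 + 1.3 = 2.3 per day.
So μ = 2.3.
P(N = 2) = e^(−2.3) · 2.3^2/2! ≈ 0.2652.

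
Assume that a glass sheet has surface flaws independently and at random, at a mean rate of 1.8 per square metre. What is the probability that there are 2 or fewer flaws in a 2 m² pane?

0.3027

Over the interval, μ = 1.8 × 2 = 3.6 (a 2 m² pane = 2 square metres).
P(N ≤ 2) = Σ_{j=0}^{2} e^(−μ) μ^j/j! ≈ 0.3027.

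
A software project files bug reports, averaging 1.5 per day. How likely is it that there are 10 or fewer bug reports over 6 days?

0.7060

Over the interval, μ = 1.5 × 6 = 9 (6 days).
P(N ≤ 10) = Σ_{j=0}^{10} e^(−μ) μ^j/j! ≈ 0.7060.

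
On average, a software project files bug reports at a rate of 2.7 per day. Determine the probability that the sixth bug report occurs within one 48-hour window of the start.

Over the interval, μ = 2.7 × 2 = 5.4 (a 48-hour window = 2 days).
The sixth arrival falls in the interval iff at least 6 events occur there: P(S_6 ≤ t) = P(N ≥ 6) = 1 − P(N ≤ 5) ≈ 0.4539.

0.4539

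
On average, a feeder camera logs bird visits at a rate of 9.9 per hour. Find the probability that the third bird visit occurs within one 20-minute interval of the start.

0.6406

Over the interval, μ = 9.9 × 1/3 = 3.3 (a 20-minute interval = 1/3 hours).
The third arrival falls in the interval iff at least 3 events occur there: P(S_3 ≤ t) = P(N ≥ 3) = 1 − P(N ≤ 2) ≈ 0.6406.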